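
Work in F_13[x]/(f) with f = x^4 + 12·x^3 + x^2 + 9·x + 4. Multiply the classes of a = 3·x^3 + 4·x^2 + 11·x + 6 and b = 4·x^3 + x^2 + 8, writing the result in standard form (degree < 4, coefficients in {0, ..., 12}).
a · b ≡ 8·x^2 + 11·x + 1 (mod f(x))

Multiply as integer polynomials: a · b = 12·x^6 + 19·x^5 + 48·x^4 + 59·x^3 + 38·x^2 + 88·x + 48. Reducing coefficients mod 13: a · b ≡ 12·x^6 + 6·x^5 + 9·x^4 + 7·x^3 + 12·x^2 + 10·x + 9. Now divide by f(x) = x^4 + 12·x^3 + x^2 + 9·x + 4 in F_13[x], eliminating the leading term at each step:
  leading term 12·x^6: subtract (12·x^2)·f(x) = 12·x^6 + x^5 + 12·x^4 + 4·x^3 + 9·x^2, leaving 5·x^5 + 10·x^4 + 3·x^3 + 3·x^2 + 10·x + 9 (coefficients mod 13)
  leading term 5·x^5: subtract (5·x)·f(x) = 5·x^5 + 8·x^4 + 5·x^3 + 6·x^2 + 7·x, leaving 2·x^4 + 11·x^3 + 10·x^2 + 3·x + 9 (coefficients mod 13)
  leading term 2·x^4: subtract (2)·f(x) = 2·x^4 + 11·x^3 + 2·x^2 + 5·x + 8, leaving 8·x^2 + 11·x + 1 (coefficients mod 13)
The degree is now < 4, so this is the remainder. Hence a · b ≡ 8·x^2 + 11·x + 1 in F_13[x]/(f).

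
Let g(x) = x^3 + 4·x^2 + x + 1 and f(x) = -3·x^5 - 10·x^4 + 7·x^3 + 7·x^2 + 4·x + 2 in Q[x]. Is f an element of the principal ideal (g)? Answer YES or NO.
In Q[x] the ideal (g) consists of all multiples of g, so f ∈ (g) iff g | f, i.e. iff the remainder of f on division by g is 0. Divide f by g (g is monic, so eliminate the leading term of the running remainder at each step):
  leading term -3·x^5: subtract (-3·x^2)·g(x) = -3·x^5 - 12·x^4 - 3·x^3 - 3·x^2, leaving 2·x^4 + 10·x^3 + 10·x^2 + 4·x + 2
  leading term 2·x^4: subtract (2·x)·g(x) = 2·x^4 + 8·x^3 + 2·x^2 + 2·x, leaving 2·x^3 + 8·x^2 + 2·x + 2
  leading term 2·x^3: subtract (2)·g(x) = 2·x^3 + 8·x^2 + 2·x + 2, leaving 0
The remainder is 0, so f(x) = g(x) · h(x) with h(x) = -3·x^2 + 2·x + 2. Hence g | f, i.e. f ∈ (g).

Final answer: YES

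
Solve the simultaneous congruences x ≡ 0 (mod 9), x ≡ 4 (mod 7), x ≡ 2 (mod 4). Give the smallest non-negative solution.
The moduli 9, 7, 4 are pairwise coprime, so by the CRT there is a unique solution mod 9·7·4 = 252.
Solve by successive substitution. Start with x ≡ 0 (mod 9).
  Combine with x ≡ 4 (mod 7): write x = 9·t and require 9·t ≡ 4 (mod 7). Since 9^(−1) ≡ 4 (mod 7) (9 ≡ 2 (mod 7)), t ≡ 4·4 ≡ 2 (mod 7). So x ≡ 9·2 = 18 (mod 63).
  Combine with x ≡ 2 (mod 4): write x = 18 + 63·t and require 18 + 63·t ≡ 2 (mod 4), i.e. 63·t ≡ 2 − 18 ≡ 0 (mod 4). Since 63^(−1) ≡ 3 (mod 4) (63 ≡ 3 (mod 4)), t ≡ 3·0 ≡ 0 (mod 4). So x ≡ 18 + 63·0 = 18 (mod 252).
Unique solution in [0, 252): x = 18.

Final answer: x ≡ 18 (mod 252); the representative in [0, 252) is 18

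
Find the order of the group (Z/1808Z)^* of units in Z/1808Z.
(Z/1808Z)^* consists of the classes a with gcd(a, 1808) = 1, so its order is φ(1808). φ is multiplicative, with φ(p^e) = p^e − p^(e−1). Factorise 1808 = 2^4 · 113. Then
  φ(1808) = (2^4 − 2^3) · (113 − 1) = 8 · 112 = 896.
Thus |(Z/1808Z)^*| = 896.

Final answer: |(Z/1808Z)^*| = 896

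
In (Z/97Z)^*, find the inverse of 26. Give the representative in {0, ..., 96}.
Apply the extended Euclidean algorithm to (97, 26), tracking rows (r, s, t) with s·97 + t·26 = r. Each division r_prev = q·r_cur + r_new produces the new row as (previous row) − q·(current row):
  row A: (97, 1, 0)   [1·97 + 0·26 = 97]
  row B: (26, 0, 1)   [0·97 + 1·26 = 26]
  97 = 3·26 + 19   → row C = row A − 3·row B = (19, 1, −3)   [check: 1·97 − 3·26 = 19]
  26 = 1·19 + 7   → row D = row B − 1·row C = (7, −1, 4)   [check: −1·97 + 4·26 = 7]
  19 = 2·7 + 5   → row E = row C − 2·row D = (5, 3, −11)   [check: 3·97 − 11·26 = 5]
  7 = 1·5 + 2   → row F = row D − 1·row E = (2, −4, 15)   [check: −4·97 + 15·26 = 2]
  5 = 2·2 + 1   → row G = row E − 2·row F = (1, 11, −41)   [check: 11·97 − 41·26 = 1]
  2 = 2·1 + 0   → remainder 0, stop. gcd = 1 (last nonzero row G).
The gcd is 1, so 26 is invertible mod 97. The last nonzero row gives 11·97 − 41·26 = 1, so t = −41. So 26^(−1) ≡ −41 ≡ 56 (mod 97). Verify: 26 · 56 = 1456 ≡ 1 (mod 97). ✓

Final answer: 26^(−1) ≡ 56 (mod 97)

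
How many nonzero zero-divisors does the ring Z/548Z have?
Z/548Z has 275 nonzero zero-divisors

In Z/548Z each nonzero element is either a unit (gcd with 548 is 1) or a zero-divisor (gcd > 1). The number of units is φ(548): factorise 548 = 2^2 · 137, so φ(548) = (2^2 − 2^1) · (137 − 1) = 2 · 136 = 272. The nonzero elements number 548 − 1 = 547. Hence the nonzero zero-divisors number 547 − 272 = 275.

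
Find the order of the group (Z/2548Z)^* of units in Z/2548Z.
|(Z/2548Z)^*| = 1008

(Z/2548Z)^* consists of the classes a with gcd(a, 2548) = 1, so its order is φ(2548). φ is multiplicative, with φ(p^e) = p^e − p^(e−1). Factorise 2548 = 2^2 · 7^2 · 13. Then
  φ(2548) = (2^2 − 2^1) · (7^2 − 7^1) · (13 − 1) = 2 · 42 · 12 = 1008.
Thus |(Z/2548Z)^*| = 1008.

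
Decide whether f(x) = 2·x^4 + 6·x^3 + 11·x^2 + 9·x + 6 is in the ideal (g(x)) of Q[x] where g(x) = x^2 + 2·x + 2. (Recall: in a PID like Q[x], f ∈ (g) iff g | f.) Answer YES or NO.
In Q[x] the ideal (g) consists of all multiples of g, so f ∈ (g) iff g | f, i.e. iff the remainder of f on division by g is 0. Divide f by g (g is monic, so eliminate the leading term of the running remainder at each step):
  leading term 2·x^4: subtract (2·x^2)·g(x) = 2·x^4 + 4·x^3 + 4·x^2, leaving 2·x^3 + 7·x^2 + 9·x + 6
  leading term 2·x^3: subtract (2·x)·g(x) = 2·x^3 + 4·x^2 + 4·x, leaving 3·x^2 + 5·x + 6
  leading term 3·x^2: subtract (3)·g(x) = 3·x^2 + 6·x + 6, leaving -x
The remainder r(x) = -x ≠ 0 (and deg r < deg g), so g ∤ f, i.e. f ∉ (g).

Final answer: NO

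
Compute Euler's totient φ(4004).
φ is multiplicative, with φ(p^e) = p^e − p^(e−1). Factorise 4004 = 2^2 · 7 · 11 · 13. Then
  φ(4004) = (2^2 − 2^1) · (7 − 1) · (11 − 1) · (13 − 1) = 2 · 6 · 10 · 12 = 1440.

Final answer: φ(4004) = 1440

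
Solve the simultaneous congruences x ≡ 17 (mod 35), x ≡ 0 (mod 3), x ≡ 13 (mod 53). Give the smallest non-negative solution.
x ≡ 2292 (mod 5565); the representative in [0, 5565) is 2292

The moduli 35, 3, 53 are pairwise coprime, so by the CRT there is a unique solution mod 35·3·53 = 5565.
Solve by successive substitution. Start with x ≡ 17 (mod 35).
  Combine with x ≡ 0 (mod 3): write x = 17 + 35·t and require 17 + 35·t ≡ 0 (mod 3), i.e. 35·t ≡ 0 − 17 ≡ 1 (mod 3). Since 35^(−1) ≡ 2 (mod 3) (35 ≡ 2 (mod 3)), t ≡ 2·1 ≡ 2 (mod 3). So x ≡ 17 + 35·2 = 87 (mod 105).
  Combine with x ≡ 13 (mod 53): write x = 87 + 105·t and require 87 + 105·t ≡ 13 (mod 53), i.e. 105·t ≡ 13 − 87 ≡ 32 (mod 53). Since 105^(−1) ≡ 52 (mod 53) (105 ≡ 52 (mod 53)), t ≡ 52·32 ≡ 21 (mod 53). So x ≡ 87 + 105·21 = 2292 (mod 5565).
Unique solution in [0, 5565): x = 2292.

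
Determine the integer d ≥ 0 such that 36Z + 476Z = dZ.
In the PID Z, (a, b) is generated by gcd(a, b). Compute gcd(476, 36) with the extended Euclidean algorithm, tracking rows (r, s, t) with s·476 + t·36 = r:
  row A: (476, 1, 0)   [1·476 + 0·36 = 476]
  row B: (36, 0, 1)   [0·476 + 1·36 = 36]
  476 = 13·36 + 8   → row C = row A − 13·row B = (8, 1, −13)   [check: 1·476 − 13·36 = 8]
  36 = 4·8 + 4   → row D = row B − 4·row C = (4, −4, 53)   [check: −4·476 + 53·36 = 4]
  8 = 2·4 + 0   → remainder 0, stop. gcd = 4 (last nonzero row D).
So gcd(36, 476) = 4, with Bézout identity −4·476 + 53·36 = 4. Containment (⊇): the Bézout identity exhibits 4 as an element of (36, 476), giving (4) ⊆ (36, 476). Containment (⊆): since 4 | 36 and 4 | 476 (36 = 4·9, 476 = 4·119), every Z-linear combination of 36 and 476 is divisible by 4, so (36, 476) ⊆ (4). Therefore (36, 476) = (4), d = 4.

Final answer: (36, 476) = (4); d = 4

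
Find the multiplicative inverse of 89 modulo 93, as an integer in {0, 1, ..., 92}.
89^(−1) ≡ 23 (mod 93)

Apply the extended Euclidean algorithm to (93, 89), tracking rows (r, s, t) with s·93 + t·89 = r. Each division r_prev = q·r_cur + r_new produces the new row as (previous row) − q·(current row):
  row A: (93, 1, 0)   [1·93 + 0·89 = 93]
  row B: (89, 0, 1)   [0·93 + 1·89 = 89]
  93 = 1·89 + 4   → row C = row A − 1·row B = (4, 1, −1)   [check: 1·93 − 1·89 = 4]
  89 = 22·4 + 1   → row D = row B − 22·row C = (1, −22, 23)   [check: −22·93 + 23·89 = 1]
  4 = 4·1 + 0   → remainder 0, stop. gcd = 1 (last nonzero row D).
The gcd is 1, so 89 is invertible mod 93. The last nonzero row gives −22·93 + 23·89 = 1, so t = 23. So 89^(−1) ≡ 23 (mod 93). Verify: 89 · 23 = 2047 ≡ 1 (mod 93). ✓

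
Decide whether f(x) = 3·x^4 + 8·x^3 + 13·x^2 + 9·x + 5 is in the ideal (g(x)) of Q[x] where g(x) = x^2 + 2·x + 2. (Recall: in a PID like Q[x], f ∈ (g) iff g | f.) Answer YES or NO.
NO

In Q[x] the ideal (g) consists of all multiples of g, so f ∈ (g) iff g | f, i.e. iff the remainder of f on division by g is 0. Divide f by g (g is monic, so eliminate the leading term of the running remainder at each step):
  leading term 3·x^4: subtract (3·x^2)·g(x) = 3·x^4 + 6·x^3 + 6·x^2, leaving 2·x^3 + 7·x^2 + 9·x + 5
  leading term 2·x^3: subtract (2·x)·g(x) = 2·x^3 + 4·x^2 + 4·x, leaving 3·x^2 + 5·x + 5
  leading term 3·x^2: subtract (3)·g(x) = 3·x^2 + 6·x + 6, leaving -x - 1
The remainder r(x) = -x - 1 ≠ 0 (and deg r < deg g), so g ∤ f, i.e. f ∉ (g).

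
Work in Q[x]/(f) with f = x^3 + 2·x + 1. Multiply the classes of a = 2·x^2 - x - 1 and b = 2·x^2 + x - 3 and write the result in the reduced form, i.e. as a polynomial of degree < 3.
First multiply in Q[x] without reducing: a · b = 4·x^4 - 9·x^2 + 2·x + 3. Now divide by f(x) = x^3 + 2·x + 1, eliminating the leading term at each step:
  leading term 4·x^4: subtract (4·x)·f(x) = 4·x^4 + 8·x^2 + 4·x, leaving -17·x^2 - 2·x + 3
The degree is now < 3, so this is the remainder. Hence a · b ≡ -17·x^2 - 2·x + 3 in Q[x]/(f).

Final answer: a · b ≡ -17·x^2 - 2·x + 3 (mod f(x))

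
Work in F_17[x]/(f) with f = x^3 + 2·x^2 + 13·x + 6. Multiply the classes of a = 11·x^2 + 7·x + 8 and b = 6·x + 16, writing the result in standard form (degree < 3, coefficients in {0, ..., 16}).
a · b ≡ x^2 + 16·x + 4 (mod f(x))

Multiply as integer polynomials: a · b = 66·x^3 + 218·x^2 + 160·x + 128. Reducing coefficients mod 17: a · b ≡ 15·x^3 + 14·x^2 + 7·x + 9. Now divide by f(x) = x^3 + 2·x^2 + 13·x + 6 in F_17[x], eliminating the leading term at each step:
  leading term 15·x^3: subtract (15)·f(x) = 15·x^3 + 13·x^2 + 8·x + 5, leaving x^2 + 16·x + 4 (coefficients mod 17)
The degree is now < 3, so this is the remainder. Hence a · b ≡ x^2 + 16·x + 4 in F_17[x]/(f).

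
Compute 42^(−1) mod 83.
Apply the extended Euclidean algorithm to (83, 42), tracking rows (r, s, t) with s·83 + t·42 = r. Each division r_prev = q·r_cur + r_new produces the new row as (previous row) − q·(current row):
  row A: (83, 1, 0)   [1·83 + 0·42 = 83]
  row B: (42, 0, 1)   [0·83 + 1·42 = 42]
  83 = 1·42 + 41   → row C = row A − 1·row B = (41, 1, −1)   [check: 1·83 − 1·42 = 41]
  42 = 1·41 + 1   → row D = row B − 1·row C = (1, −1, 2)   [check: −1·83 + 2·42 = 1]
  41 = 41·1 + 0   → remainder 0, stop. gcd = 1 (last nonzero row D).
The gcd is 1, so 42 is invertible mod 83. The last nonzero row gives −1·83 + 2·42 = 1, so t = 2. So 42^(−1) ≡ 2 (mod 83). Verify: 42 · 2 = 84 ≡ 1 (mod 83). ✓

Final answer: 42^(−1) ≡ 2 (mod 83)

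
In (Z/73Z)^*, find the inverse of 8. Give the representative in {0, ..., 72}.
Apply the extended Euclidean algorithm to (73, 8), tracking rows (r, s, t) with s·73 + t·8 = r. Each division r_prev = q·r_cur + r_new produces the new row as (previous row) − q·(current row):
  row A: (73, 1, 0)   [1·73 + 0·8 = 73]
  row B: (8, 0, 1)   [0·73 + 1·8 = 8]
  73 = 9·8 + 1   → row C = row A − 9·row B = (1, 1, −9)   [check: 1·73 − 9·8 = 1]
  8 = 8·1 + 0   → remainder 0, stop. gcd = 1 (last nonzero row C).
The gcd is 1, so 8 is invertible mod 73. The last nonzero row gives 1·73 − 9·8 = 1, so t = −9. So 8^(−1) ≡ −9 ≡ 64 (mod 73). Verify: 8 · 64 = 512 ≡ 1 (mod 73). ✓

Final answer: 8^(−1) ≡ 64 (mod 73)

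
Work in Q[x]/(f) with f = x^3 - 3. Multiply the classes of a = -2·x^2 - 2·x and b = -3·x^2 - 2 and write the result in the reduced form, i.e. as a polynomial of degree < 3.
First multiply in Q[x] without reducing: a · b = 6·x^4 + 6·x^3 + 4·x^2 + 4·x. Now divide by f(x) = x^3 - 3, eliminating the leading term at each step:
  leading term 6·x^4: subtract (6·x)·f(x) = 6·x^4 - 18·x, leaving 6·x^3 + 4·x^2 + 22·x
  leading term 6·x^3: subtract (6)·f(x) = 6·x^3 - 18, leaving 4·x^2 + 22·x + 18
The degree is now < 3, so this is the remainder. Hence a · b ≡ 4·x^2 + 22·x + 18 in Q[x]/(f).

Final answer: a · b ≡ 4·x^2 + 22·x + 18 (mod f(x))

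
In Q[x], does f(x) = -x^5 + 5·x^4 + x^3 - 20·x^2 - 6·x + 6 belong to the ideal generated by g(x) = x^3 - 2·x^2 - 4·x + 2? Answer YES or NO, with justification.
In Q[x] the ideal (g) consists of all multiples of g, so f ∈ (g) iff g | f, i.e. iff the remainder of f on division by g is 0. Divide f by g (g is monic, so eliminate the leading term of the running remainder at each step):
  leading term -x^5: subtract (-x^2)·g(x) = -x^5 + 2·x^4 + 4·x^3 - 2·x^2, leaving 3·x^4 - 3·x^3 - 18·x^2 - 6·x + 6
  leading term 3·x^4: subtract (3·x)·g(x) = 3·x^4 - 6·x^3 - 12·x^2 + 6·x, leaving 3·x^3 - 6·x^2 - 12·x + 6
  leading term 3·x^3: subtract (3)·g(x) = 3·x^3 - 6·x^2 - 12·x + 6, leaving 0
The remainder is 0, so f(x) = g(x) · h(x) with h(x) = -x^2 + 3·x + 3. Hence g | f, i.e. f ∈ (g).

Final answer: YES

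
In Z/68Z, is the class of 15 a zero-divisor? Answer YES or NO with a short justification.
gcd(15, 68) = 1, so 15 is a unit in Z/68Z (it has a multiplicative inverse). A unit cannot be a zero-divisor: if 15·b ≡ 0 then multiplying both sides by 15^(−1) gives b ≡ 0. So 15 is not a zero-divisor.

Final answer: NO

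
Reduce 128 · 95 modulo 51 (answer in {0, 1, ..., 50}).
Reduce the factors first: 128 ≡ 26, 95 ≡ 44 (mod 51), so 128 · 95 ≡ 26 · 44 (mod 51). 26 · 44 = 1144. Dividing by 51: 1144 = 22·51 + 22. So (128 · 95) mod 51 = 22.

Final answer: 22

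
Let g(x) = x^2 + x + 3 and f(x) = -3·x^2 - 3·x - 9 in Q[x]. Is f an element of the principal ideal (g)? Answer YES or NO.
YES

In Q[x] the ideal (g) consists of all multiples of g, so f ∈ (g) iff g | f, i.e. iff the remainder of f on division by g is 0. Divide f by g (g is monic, so eliminate the leading term of the running remainder at each step):
  leading term -3·x^2: subtract (-3)·g(x) = -3·x^2 - 3·x - 9, leaving 0
The remainder is 0, so f(x) = g(x) · h(x) with h(x) = -3. Hence g | f, i.e. f ∈ (g).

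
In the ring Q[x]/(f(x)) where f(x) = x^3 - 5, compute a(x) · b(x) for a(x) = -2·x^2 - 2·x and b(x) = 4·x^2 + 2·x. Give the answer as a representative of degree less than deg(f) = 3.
First multiply in Q[x] without reducing: a · b = -8·x^4 - 12·x^3 - 4·x^2. Now divide by f(x) = x^3 - 5, eliminating the leading term at each step:
  leading term -8·x^4: subtract (-8·x)·f(x) = -8·x^4 + 40·x, leaving -12·x^3 - 4·x^2 - 40·x
  leading term -12·x^3: subtract (-12)·f(x) = 60 - 12·x^3, leaving -4·x^2 - 40·x - 60
The degree is now < 3, so this is the remainder. Hence a · b ≡ -4·x^2 - 40·x - 60 in Q[x]/(f).

Final answer: a · b ≡ -4·x^2 - 40·x - 60 (mod f(x))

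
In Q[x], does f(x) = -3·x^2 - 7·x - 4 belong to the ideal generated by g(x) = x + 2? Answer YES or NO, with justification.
In Q[x] the ideal (g) consists of all multiples of g, so f ∈ (g) iff g | f, i.e. iff the remainder of f on division by g is 0. Divide f by g (g is monic, so eliminate the leading term of the running remainder at each step):
  leading term -3·x^2: subtract (-3·x)·g(x) = -3·x^2 - 6·x, leaving -x - 4
  leading term -x: subtract (-1)·g(x) = -x - 2, leaving -2
The remainder r(x) = -2 ≠ 0 (and deg r < deg g), so g ∤ f, i.e. f ∉ (g).

Final answer: NO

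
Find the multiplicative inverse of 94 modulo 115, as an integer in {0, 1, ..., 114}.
94^(−1) ≡ 104 (mod 115)

Apply the extended Euclidean algorithm to (115, 94), tracking rows (r, s, t) with s·115 + t·94 = r. Each division r_prev = q·r_cur + r_new produces the new row as (previous row) − q·(current row):
  row A: (115, 1, 0)   [1·115 + 0·94 = 115]
  row B: (94, 0, 1)   [0·115 + 1·94 = 94]
  115 = 1·94 + 21   → row C = row A − 1·row B = (21, 1, −1)   [check: 1·115 − 1·94 = 21]
  94 = 4·21 + 10   → row D = row B − 4·row C = (10, −4, 5)   [check: −4·115 + 5·94 = 10]
  21 = 2·10 + 1   → row E = row C − 2·row D = (1, 9, −11)   [check: 9·115 − 11·94 = 1]
  10 = 10·1 + 0   → remainder 0, stop. gcd = 1 (last nonzero row E).
The gcd is 1, so 94 is invertible mod 115. The last nonzero row gives 9·115 − 11·94 = 1, so t = −11. So 94^(−1) ≡ −11 ≡ 104 (mod 115). Verify: 94 · 104 = 9776 ≡ 1 (mod 115). ✓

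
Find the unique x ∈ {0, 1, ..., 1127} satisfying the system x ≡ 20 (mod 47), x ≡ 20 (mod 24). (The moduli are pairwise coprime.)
The moduli 47, 24 are pairwise coprime, so by the CRT there is a unique solution mod 47·24 = 1128.
Solve by successive substitution. Start with x ≡ 20 (mod 47).
  Combine with x ≡ 20 (mod 24): write x = 20 + 47·t and require 20 + 47·t ≡ 20 (mod 24), i.e. 47·t ≡ 20 − 20 ≡ 0 (mod 24). Since 47^(−1) ≡ 23 (mod 24) (47 ≡ 23 (mod 24)), t ≡ 23·0 ≡ 0 (mod 24). So x ≡ 20 + 47·0 = 20 (mod 1128).
Unique solution in [0, 1128): x = 20.

Final answer: x ≡ 20 (mod 1128); the representative in [0, 1128) is 20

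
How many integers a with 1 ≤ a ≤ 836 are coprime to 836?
The number of a ∈ {1, ..., 836} with gcd(a, 836) = 1 is by definition Euler's totient φ(836). φ is multiplicative, with φ(p^e) = p^e − p^(e−1). Factorise 836 = 2^2 · 11 · 19. Then
  φ(836) = (2^2 − 2^1) · (11 − 1) · (19 − 1) = 2 · 10 · 18 = 360.
So there are 360 such integers.

Final answer: 360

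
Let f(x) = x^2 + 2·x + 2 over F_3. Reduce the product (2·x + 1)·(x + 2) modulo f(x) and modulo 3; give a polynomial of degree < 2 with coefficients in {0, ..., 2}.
Multiply as integer polynomials: a · b = 2·x^2 + 5·x + 2. Reducing coefficients mod 3: a · b ≡ 2·x^2 + 2·x + 2. Now divide by f(x) = x^2 + 2·x + 2 in F_3[x], eliminating the leading term at each step:
  leading term 2·x^2: subtract (2)·f(x) = 2·x^2 + x + 1, leaving x + 1 (coefficients mod 3)
The degree is now < 2, so this is the remainder. Hence a · b ≡ x + 1 in F_3[x]/(f).

Final answer: a · b ≡ x + 1 (mod f(x))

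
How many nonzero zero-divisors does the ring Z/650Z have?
Z/650Z has 409 nonzero zero-divisors

In Z/650Z each nonzero element is either a unit (gcd with 650 is 1) or a zero-divisor (gcd > 1). The number of units is φ(650): factorise 650 = 2 · 5^2 · 13, so φ(650) = (2 − 1) · (5^2 − 5^1) · (13 − 1) = 1 · 20 · 12 = 240. The nonzero elements number 650 − 1 = 649. Hence the nonzero zero-divisors number 649 − 240 = 409.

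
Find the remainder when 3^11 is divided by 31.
Use repeated squaring. Binary(11) = 1011. Walk through the bits of the exponent 11 left-to-right: at each bit after the leading one, square the running value, then multiply by 3 if the bit is 1 (always reducing mod 31):
  bit 1 = 1 (leading): start with 3.
  bit 2 = 0: square 3^2 = 9 (mod 31).
  bit 3 = 1: square 9^2 = 81 ≡ 19; bit is 1, so multiply 19·3 = 57 ≡ 26 (mod 31).
  bit 4 = 1: square 26^2 = 676 ≡ 25; bit is 1, so multiply 25·3 = 75 ≡ 13 (mod 31).
Final value: 3^11 ≡ 13 (mod 31).

Final answer: 13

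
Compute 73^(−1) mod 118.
Apply the extended Euclidean algorithm to (118, 73), tracking rows (r, s, t) with s·118 + t·73 = r. Each division r_prev = q·r_cur + r_new produces the new row as (previous row) − q·(current row):
  row A: (118, 1, 0)   [1·118 + 0·73 = 118]
  row B: (73, 0, 1)   [0·118 + 1·73 = 73]
  118 = 1·73 + 45   → row C = row A − 1·row B = (45, 1, −1)   [check: 1·118 − 1·73 = 45]
  73 = 1·45 + 28   → row D = row B − 1·row C = (28, −1, 2)   [check: −1·118 + 2·73 = 28]
  45 = 1·28 + 17   → row E = row C − 1·row D = (17, 2, −3)   [check: 2·118 − 3·73 = 17]
  28 = 1·17 + 11   → row F = row D − 1·row E = (11, −3, 5)   [check: −3·118 + 5·73 = 11]
  17 = 1·11 + 6   → row G = row E − 1·row F = (6, 5, −8)   [check: 5·118 − 8·73 = 6]
  11 = 1·6 + 5   → row H = row F − 1·row G = (5, −8, 13)   [check: −8·118 + 13·73 = 5]
  6 = 1·5 + 1   → row I = row G − 1·row H = (1, 13, −21)   [check: 13·118 − 21·73 = 1]
  5 = 5·1 + 0   → remainder 0, stop. gcd = 1 (last nonzero row I).
The gcd is 1, so 73 is invertible mod 118. The last nonzero row gives 13·118 − 21·73 = 1, so t = −21. So 73^(−1) ≡ −21 ≡ 97 (mod 118). Verify: 73 · 97 = 7081 ≡ 1 (mod 118). ✓

Final answer: 73^(−1) ≡ 97 (mod 118)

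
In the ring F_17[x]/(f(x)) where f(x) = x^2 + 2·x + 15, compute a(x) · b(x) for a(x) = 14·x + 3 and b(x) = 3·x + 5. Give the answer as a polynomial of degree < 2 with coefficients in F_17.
a · b ≡ 12·x + 14 (mod f(x))

Multiply as integer polynomials: a · b = 42·x^2 + 79·x + 15. Reducing coefficients mod 17: a · b ≡ 8·x^2 + 11·x + 15. Now divide by f(x) = x^2 + 2·x + 15 in F_17[x], eliminating the leading term at each step:
  leading term 8·x^2: subtract (8)·f(x) = 8·x^2 + 16·x + 1, leaving 12·x + 14 (coefficients mod 17)
The degree is now < 2, so this is the remainder. Hence a · b ≡ 12·x + 14 in F_17[x]/(f).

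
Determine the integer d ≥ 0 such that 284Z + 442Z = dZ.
(284, 442) = (2); d = 2

In the PID Z, (a, b) is generated by gcd(a, b). Compute gcd(442, 284) with the extended Euclidean algorithm, tracking rows (r, s, t) with s·442 + t·284 = r:
  row A: (442, 1, 0)   [1·442 + 0·284 = 442]
  row B: (284, 0, 1)   [0·442 + 1·284 = 284]
  442 = 1·284 + 158   → row C = row A − 1·row B = (158, 1, −1)   [check: 1·442 − 1·284 = 158]
  284 = 1·158 + 126   → row D = row B − 1·row C = (126, −1, 2)   [check: −1·442 + 2·284 = 126]
  158 = 1·126 + 32   → row E = row C − 1·row D = (32, 2, −3)   [check: 2·442 − 3·284 = 32]
  126 = 3·32 + 30   → row F = row D − 3·row E = (30, −7, 11)   [check: −7·442 + 11·284 = 30]
  32 = 1·30 + 2   → row G = row E − 1·row F = (2, 9, −14)   [check: 9·442 − 14·284 = 2]
  30 = 15·2 + 0   → remainder 0, stop. gcd = 2 (last nonzero row G).
So gcd(284, 442) = 2, with Bézout identity 9·442 − 14·284 = 2. Containment (⊇): the Bézout identity exhibits 2 as an element of (284, 442), giving (2) ⊆ (284, 442). Containment (⊆): since 2 | 284 and 2 | 442 (284 = 2·142, 442 = 2·221), every Z-linear combination of 284 and 442 is divisible by 2, so (284, 442) ⊆ (2). Therefore (284, 442) = (2), d = 2.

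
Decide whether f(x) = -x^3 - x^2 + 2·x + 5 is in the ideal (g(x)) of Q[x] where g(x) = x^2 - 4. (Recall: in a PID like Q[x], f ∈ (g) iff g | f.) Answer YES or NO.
NO

In Q[x] the ideal (g) consists of all multiples of g, so f ∈ (g) iff g | f, i.e. iff the remainder of f on division by g is 0. Divide f by g (g is monic, so eliminate the leading term of the running remainder at each step):
  leading term -x^3: subtract (-x)·g(x) = -x^3 + 4·x, leaving -x^2 - 2·x + 5
  leading term -x^2: subtract (-1)·g(x) = 4 - x^2, leaving 1 - 2·x
The remainder r(x) = 1 - 2·x ≠ 0 (and deg r < deg g), so g ∤ f, i.e. f ∉ (g).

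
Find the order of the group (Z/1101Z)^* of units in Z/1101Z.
(Z/1101Z)^* consists of the classes a with gcd(a, 1101) = 1, so its order is φ(1101). φ is multiplicative, with φ(p^e) = p^e − p^(e−1). Factorise 1101 = 3 · 367. Then
  φ(1101) = (3 − 1) · (367 − 1) = 2 · 366 = 732.
Thus |(Z/1101Z)^*| = 732.

Final answer: |(Z/1101Z)^*| = 732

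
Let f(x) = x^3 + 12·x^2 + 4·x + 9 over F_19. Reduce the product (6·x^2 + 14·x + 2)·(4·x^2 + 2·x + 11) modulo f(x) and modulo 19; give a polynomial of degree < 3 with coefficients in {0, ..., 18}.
a · b ≡ 5·x^2 + 5·x + 7 (mod f(x))

Multiply as integer polynomials: a · b = 24·x^4 + 68·x^3 + 102·x^2 + 158·x + 22. Reducing coefficients mod 19: a · b ≡ 5·x^4 + 11·x^3 + 7·x^2 + 6·x + 3. Now divide by f(x) = x^3 + 12·x^2 + 4·x + 9 in F_19[x], eliminating the leading term at each step:
  leading term 5·x^4: subtract (5·x)·f(x) = 5·x^4 + 3·x^3 + x^2 + 7·x, leaving 8·x^3 + 6·x^2 + 18·x + 3 (coefficients mod 19)
  leading term 8·x^3: subtract (8)·f(x) = 8·x^3 + x^2 + 13·x + 15, leaving 5·x^2 + 5·x + 7 (coefficients mod 19)
The degree is now < 3, so this is the remainder. Hence a · b ≡ 5·x^2 + 5·x + 7 in F_19[x]/(f).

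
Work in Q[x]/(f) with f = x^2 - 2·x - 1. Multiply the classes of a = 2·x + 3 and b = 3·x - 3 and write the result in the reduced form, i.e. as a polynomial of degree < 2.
First multiply in Q[x] without reducing: a · b = 6·x^2 + 3·x - 9. Now divide by f(x) = x^2 - 2·x - 1, eliminating the leading term at each step:
  leading term 6·x^2: subtract (6)·f(x) = 6·x^2 - 12·x - 6, leaving 15·x - 3
The degree is now < 2, so this is the remainder. Hence a · b ≡ 15·x - 3 in Q[x]/(f).

Final answer: a · b ≡ 15·x - 3 (mod f(x))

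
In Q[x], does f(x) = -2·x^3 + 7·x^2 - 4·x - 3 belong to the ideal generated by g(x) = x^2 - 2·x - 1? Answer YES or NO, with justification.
YES

In Q[x] the ideal (g) consists of all multiples of g, so f ∈ (g) iff g | f, i.e. iff the remainder of f on division by g is 0. Divide f by g (g is monic, so eliminate the leading term of the running remainder at each step):
  leading term -2·x^3: subtract (-2·x)·g(x) = -2·x^3 + 4·x^2 + 2·x, leaving 3·x^2 - 6·x - 3
  leading term 3·x^2: subtract (3)·g(x) = 3·x^2 - 6·x - 3, leaving 0
The remainder is 0, so f(x) = g(x) · h(x) with h(x) = 3 - 2·x. Hence g | f, i.e. f ∈ (g).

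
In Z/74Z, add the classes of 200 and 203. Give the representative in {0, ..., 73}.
33

Reduce the summands first: 200 ≡ 52, 203 ≡ 55 (mod 74), so 200 + 203 ≡ 52 + 55 (mod 74). 52 + 55 = 107; 107 = 1·74 + 33, so (200 + 203) mod 74 = 33.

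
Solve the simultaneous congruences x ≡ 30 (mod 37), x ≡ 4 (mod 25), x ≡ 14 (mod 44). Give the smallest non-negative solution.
x ≡ 38954 (mod 40700); the representative in [0, 40700) is 38954

The moduli 37, 25, 44 are pairwise coprime, so by the CRT there is a unique solution mod 37·25·44 = 40700.
Solve by successive substitution. Start with x ≡ 30 (mod 37).
  Combine with x ≡ 4 (mod 25): write x = 30 + 37·t and require 30 + 37·t ≡ 4 (mod 25), i.e. 37·t ≡ 4 − 30 ≡ 24 (mod 25). Since 37^(−1) ≡ 23 (mod 25) (37 ≡ 12 (mod 25)), t ≡ 23·24 ≡ 2 (mod 25). So x ≡ 30 + 37·2 = 104 (mod 925).
  Combine with x ≡ 14 (mod 44): write x = 104 + 925·t and require 104 + 925·t ≡ 14 (mod 44), i.e. 925·t ≡ 14 − 104 ≡ 42 (mod 44). Since 925^(−1) ≡ 1 (mod 44) (925 ≡ 1 (mod 44)), t ≡ 1·42 ≡ 42 (mod 44). So x ≡ 104 + 925·42 = 38954 (mod 40700).
Unique solution in [0, 40700): x = 38954.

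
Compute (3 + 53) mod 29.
27

Reduce the summands first: 53 ≡ 24 (mod 29), so 3 + 53 ≡ 3 + 24 (mod 29). 3 + 24 = 27; 27 = 0·29 + 27, so (3 + 53) mod 29 = 27.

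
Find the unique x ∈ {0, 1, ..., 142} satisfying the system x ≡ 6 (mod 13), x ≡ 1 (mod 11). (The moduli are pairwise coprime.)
x ≡ 45 (mod 143); the representative in [0, 143) is 45

The moduli 13, 11 are pairwise coprime, so by the CRT there is a unique solution mod 13·11 = 143.
Solve by successive substitution. Start with x ≡ 6 (mod 13).
  Combine with x ≡ 1 (mod 11): write x = 6 + 13·t and require 6 + 13·t ≡ 1 (mod 11), i.e. 13·t ≡ 1 − 6 ≡ 6 (mod 11). Since 13^(−1) ≡ 6 (mod 11) (13 ≡ 2 (mod 11)), t ≡ 6·6 ≡ 3 (mod 11). So x ≡ 6 + 13·3 = 45 (mod 143).
Unique solution in [0, 143): x = 45.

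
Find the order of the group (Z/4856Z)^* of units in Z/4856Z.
|(Z/4856Z)^*| = 2424

(Z/4856Z)^* consists of the classes a with gcd(a, 4856) = 1, so its order is φ(4856). φ is multiplicative, with φ(p^e) = p^e − p^(e−1). Factorise 4856 = 2^3 · 607. Then
  φ(4856) = (2^3 − 2^2) · (607 − 1) = 4 · 606 = 2424.
Thus |(Z/4856Z)^*| = 2424.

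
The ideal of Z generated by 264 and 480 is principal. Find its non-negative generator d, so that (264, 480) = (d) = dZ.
In the PID Z, (a, b) is generated by gcd(a, b). Compute gcd(480, 264) with the extended Euclidean algorithm, tracking rows (r, s, t) with s·480 + t·264 = r:
  row A: (480, 1, 0)   [1·480 + 0·264 = 480]
  row B: (264, 0, 1)   [0·480 + 1·264 = 264]
  480 = 1·264 + 216   → row C = row A − 1·row B = (216, 1, −1)   [check: 1·480 − 1·264 = 216]
  264 = 1·216 + 48   → row D = row B − 1·row C = (48, −1, 2)   [check: −1·480 + 2·264 = 48]
  216 = 4·48 + 24   → row E = row C − 4·row D = (24, 5, −9)   [check: 5·480 − 9·264 = 24]
  48 = 2·24 + 0   → remainder 0, stop. gcd = 24 (last nonzero row E).
So gcd(264, 480) = 24, with Bézout identity 5·480 − 9·264 = 24. Containment (⊇): the Bézout identity exhibits 24 as an element of (264, 480), giving (24) ⊆ (264, 480). Containment (⊆): since 24 | 264 and 24 | 480 (264 = 24·11, 480 = 24·20), every Z-linear combination of 264 and 480 is divisible by 24, so (264, 480) ⊆ (24). Therefore (264, 480) = (24), d = 24.

Final answer: (264, 480) = (24); d = 24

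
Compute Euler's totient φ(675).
φ(675) = 360

φ is multiplicative, with φ(p^e) = p^e − p^(e−1). Factorise 675 = 3^3 · 5^2. Then
  φ(675) = (3^3 − 3^2) · (5^2 − 5^1) = 18 · 20 = 360.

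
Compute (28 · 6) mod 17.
15

Reduce the factors first: 28 ≡ 11 (mod 17), so 28 · 6 ≡ 11 · 6 (mod 17). 11 · 6 = 66. Dividing by 17: 66 = 3·17 + 15. So (28 · 6) mod 17 = 15.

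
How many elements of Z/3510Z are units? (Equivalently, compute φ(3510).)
An element a ∈ Z/3510Z is a unit iff gcd(a, 3510) = 1, so the number of units is φ(3510). φ is multiplicative, with φ(p^e) = p^e − p^(e−1). Factorise 3510 = 2 · 3^3 · 5 · 13. Then
  φ(3510) = (2 − 1) · (3^3 − 3^2) · (5 − 1) · (13 − 1) = 1 · 18 · 4 · 12 = 864.

Final answer: Z/3510Z has φ(3510) = 864 units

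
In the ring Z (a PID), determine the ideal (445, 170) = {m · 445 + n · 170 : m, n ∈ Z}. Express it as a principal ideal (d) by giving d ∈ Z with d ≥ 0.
In the PID Z, (a, b) is generated by gcd(a, b). Compute gcd(445, 170) with the extended Euclidean algorithm, tracking rows (r, s, t) with s·445 + t·170 = r:
  row A: (445, 1, 0)   [1·445 + 0·170 = 445]
  row B: (170, 0, 1)   [0·445 + 1·170 = 170]
  445 = 2·170 + 105   → row C = row A − 2·row B = (105, 1, −2)   [check: 1·445 − 2·170 = 105]
  170 = 1·105 + 65   → row D = row B − 1·row C = (65, −1, 3)   [check: −1·445 + 3·170 = 65]
  105 = 1·65 + 40   → row E = row C − 1·row D = (40, 2, −5)   [check: 2·445 − 5·170 = 40]
  65 = 1·40 + 25   → row F = row D − 1·row E = (25, −3, 8)   [check: −3·445 + 8·170 = 25]
  40 = 1·25 + 15   → row G = row E − 1·row F = (15, 5, −13)   [check: 5·445 − 13·170 = 15]
  25 = 1·15 + 10   → row H = row F − 1·row G = (10, −8, 21)   [check: −8·445 + 21·170 = 10]
  15 = 1·10 + 5   → row I = row G − 1·row H = (5, 13, −34)   [check: 13·445 − 34·170 = 5]
  10 = 2·5 + 0   → remainder 0, stop. gcd = 5 (last nonzero row I).
So gcd(445, 170) = 5, with Bézout identity 13·445 − 34·170 = 5. Containment (⊇): the Bézout identity exhibits 5 as an element of (445, 170), giving (5) ⊆ (445, 170). Containment (⊆): since 5 | 445 and 5 | 170 (445 = 5·89, 170 = 5·34), every Z-linear combination of 445 and 170 is divisible by 5, so (445, 170) ⊆ (5). Therefore (445, 170) = (5), d = 5.

Final answer: (445, 170) = (5); d = 5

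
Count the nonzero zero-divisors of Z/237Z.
In Z/237Z each nonzero element is either a unit (gcd with 237 is 1) or a zero-divisor (gcd > 1). The number of units is φ(237): factorise 237 = 3 · 79, so φ(237) = (3 − 1) · (79 − 1) = 2 · 78 = 156. The nonzero elements number 237 − 1 = 236. Hence the nonzero zero-divisors number 236 − 156 = 80.

Final answer: Z/237Z has 80 nonzero zero-divisors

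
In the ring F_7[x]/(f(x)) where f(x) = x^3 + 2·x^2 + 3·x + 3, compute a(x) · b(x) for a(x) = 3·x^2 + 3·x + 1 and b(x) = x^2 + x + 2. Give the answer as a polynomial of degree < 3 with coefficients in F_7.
Multiply as integer polynomials: a · b = 3·x^4 + 6·x^3 + 10·x^2 + 7·x + 2. Reducing coefficients mod 7: a · b ≡ 3·x^4 + 6·x^3 + 3·x^2 + 2. Now divide by f(x) = x^3 + 2·x^2 + 3·x + 3 in F_7[x], eliminating the leading term at each step:
  leading term 3·x^4: subtract (3·x)·f(x) = 3·x^4 + 6·x^3 + 2·x^2 + 2·x, leaving x^2 + 5·x + 2 (coefficients mod 7)
The degree is now < 3, so this is the remainder. Hence a · b ≡ x^2 + 5·x + 2 in F_7[x]/(f).

Final answer: a · b ≡ x^2 + 5·x + 2 (mod f(x))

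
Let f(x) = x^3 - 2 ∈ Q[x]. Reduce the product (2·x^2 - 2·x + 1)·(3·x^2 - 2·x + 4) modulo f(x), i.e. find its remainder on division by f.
First multiply in Q[x] without reducing: a · b = 6·x^4 - 10·x^3 + 15·x^2 - 10·x + 4. Now divide by f(x) = x^3 - 2, eliminating the leading term at each step:
  leading term 6·x^4: subtract (6·x)·f(x) = 6·x^4 - 12·x, leaving -10·x^3 + 15·x^2 + 2·x + 4
  leading term -10·x^3: subtract (-10)·f(x) = 20 - 10·x^3, leaving 15·x^2 + 2·x - 16
The degree is now < 3, so this is the remainder. Hence a · b ≡ 15·x^2 + 2·x - 16 in Q[x]/(f).

Final answer: a · b ≡ 15·x^2 + 2·x - 16 (mod f(x))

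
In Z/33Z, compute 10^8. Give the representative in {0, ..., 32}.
1

Use repeated squaring. Binary(8) = 1000. Walk through the bits of the exponent 8 left-to-right: at each bit after the leading one, square the running value, then multiply by 10 if the bit is 1 (always reducing mod 33):
  bit 1 = 1 (leading): start with 10.
  bit 2 = 0: square 10^2 = 100 ≡ 1 (mod 33).
  bit 3 = 0: square 1^2 = 1 (mod 33).
  bit 4 = 0: square 1^2 = 1 (mod 33).
Final value: 10^8 ≡ 1 (mod 33).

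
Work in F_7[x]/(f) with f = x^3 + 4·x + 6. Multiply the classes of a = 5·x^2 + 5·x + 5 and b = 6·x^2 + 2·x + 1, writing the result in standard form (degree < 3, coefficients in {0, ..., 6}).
Multiply as integer polynomials: a · b = 30·x^4 + 40·x^3 + 45·x^2 + 15·x + 5. Reducing coefficients mod 7: a · b ≡ 2·x^4 + 5·x^3 + 3·x^2 + x + 5. Now divide by f(x) = x^3 + 4·x + 6 in F_7[x], eliminating the leading term at each step:
  leading term 2·x^4: subtract (2·x)·f(x) = 2·x^4 + x^2 + 5·x, leaving 5·x^3 + 2·x^2 + 3·x + 5 (coefficients mod 7)
  leading term 5·x^3: subtract (5)·f(x) = 5·x^3 + 6·x + 2, leaving 2·x^2 + 4·x + 3 (coefficients mod 7)
The degree is now < 3, so this is the remainder. Hence a · b ≡ 2·x^2 + 4·x + 3 in F_7[x]/(f).

Final answer: a · b ≡ 2·x^2 + 4·x + 3 (mod f(x))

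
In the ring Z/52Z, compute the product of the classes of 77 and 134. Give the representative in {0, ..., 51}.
22

Reduce the factors first: 77 ≡ 25, 134 ≡ 30 (mod 52), so 77 · 134 ≡ 25 · 30 (mod 52). 25 · 30 = 750. Dividing by 52: 750 = 14·52 + 22. So (77 · 134) mod 52 = 22.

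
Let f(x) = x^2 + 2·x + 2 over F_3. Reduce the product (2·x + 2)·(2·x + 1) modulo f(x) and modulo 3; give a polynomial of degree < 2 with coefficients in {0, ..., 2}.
Multiply as integer polynomials: a · b = 4·x^2 + 6·x + 2. Reducing coefficients mod 3: a · b ≡ x^2 + 2. Now divide by f(x) = x^2 + 2·x + 2 in F_3[x], eliminating the leading term at each step:
  leading term x^2: subtract (1)·f(x) = x^2 + 2·x + 2, leaving x (coefficients mod 3)
The degree is now < 2, so this is the remainder. Hence a · b ≡ x in F_3[x]/(f).

Final answer: a · b ≡ x (mod f(x))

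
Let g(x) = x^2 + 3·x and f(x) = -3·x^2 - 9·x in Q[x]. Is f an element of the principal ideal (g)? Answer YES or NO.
In Q[x] the ideal (g) consists of all multiples of g, so f ∈ (g) iff g | f, i.e. iff the remainder of f on division by g is 0. Divide f by g (g is monic, so eliminate the leading term of the running remainder at each step):
  leading term -3·x^2: subtract (-3)·g(x) = -3·x^2 - 9·x, leaving 0
The remainder is 0, so f(x) = g(x) · h(x) with h(x) = -3. Hence g | f, i.e. f ∈ (g).

Final answer: YES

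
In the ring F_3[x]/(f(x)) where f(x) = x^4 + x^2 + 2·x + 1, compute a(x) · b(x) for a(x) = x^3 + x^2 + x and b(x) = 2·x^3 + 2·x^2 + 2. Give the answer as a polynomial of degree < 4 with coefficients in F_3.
Multiply as integer polynomials: a · b = 2·x^6 + 4·x^5 + 4·x^4 + 4·x^3 + 2·x^2 + 2·x. Reducing coefficients mod 3: a · b ≡ 2·x^6 + x^5 + x^4 + x^3 + 2·x^2 + 2·x. Now divide by f(x) = x^4 + x^2 + 2·x + 1 in F_3[x], eliminating the leading term at each step:
  leading term 2·x^6: subtract (2·x^2)·f(x) = 2·x^6 + 2·x^4 + x^3 + 2·x^2, leaving x^5 + 2·x^4 + 2·x (coefficients mod 3)
  leading term x^5: subtract (x)·f(x) = x^5 + x^3 + 2·x^2 + x, leaving 2·x^4 + 2·x^3 + x^2 + x (coefficients mod 3)
  leading term 2·x^4: subtract (2)·f(x) = 2·x^4 + 2·x^2 + x + 2, leaving 2·x^3 + 2·x^2 + 1 (coefficients mod 3)
The degree is now < 4, so this is the remainder. Hence a · b ≡ 2·x^3 + 2·x^2 + 1 in F_3[x]/(f).

Final answer: a · b ≡ 2·x^3 + 2·x^2 + 1 (mod f(x))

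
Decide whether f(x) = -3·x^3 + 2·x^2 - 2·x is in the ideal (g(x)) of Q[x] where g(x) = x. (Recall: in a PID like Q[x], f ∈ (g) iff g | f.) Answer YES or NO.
In Q[x] the ideal (g) consists of all multiples of g, so f ∈ (g) iff g | f, i.e. iff the remainder of f on division by g is 0. Divide f by g (g is monic, so eliminate the leading term of the running remainder at each step):
  leading term -3·x^3: subtract (-3·x^2)·g(x) = -3·x^3, leaving 2·x^2 - 2·x
  leading term 2·x^2: subtract (2·x)·g(x) = 2·x^2, leaving -2·x
  leading term -2·x: subtract (-2)·g(x) = -2·x, leaving 0
The remainder is 0, so f(x) = g(x) · h(x) with h(x) = -3·x^2 + 2·x - 2. Hence g | f, i.e. f ∈ (g).

Final answer: YES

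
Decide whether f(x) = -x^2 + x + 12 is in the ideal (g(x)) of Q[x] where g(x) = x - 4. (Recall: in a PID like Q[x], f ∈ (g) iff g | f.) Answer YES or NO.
YES

In Q[x] the ideal (g) consists of all multiples of g, so f ∈ (g) iff g | f, i.e. iff the remainder of f on division by g is 0. Divide f by g (g is monic, so eliminate the leading term of the running remainder at each step):
  leading term -x^2: subtract (-x)·g(x) = -x^2 + 4·x, leaving 12 - 3·x
  leading term -3·x: subtract (-3)·g(x) = 12 - 3·x, leaving 0
The remainder is 0, so f(x) = g(x) · h(x) with h(x) = -x - 3. Hence g | f, i.e. f ∈ (g).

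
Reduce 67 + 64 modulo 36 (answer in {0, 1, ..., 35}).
23

Reduce the summands first: 67 ≡ 31, 64 ≡ 28 (mod 36), so 67 + 64 ≡ 31 + 28 (mod 36). 31 + 28 = 59; 59 = 1·36 + 23, so (67 + 64) mod 36 = 23.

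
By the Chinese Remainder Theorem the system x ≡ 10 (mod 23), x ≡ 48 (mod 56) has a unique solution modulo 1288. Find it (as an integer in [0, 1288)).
x ≡ 608 (mod 1288); the representative in [0, 1288) is 608

The moduli 23, 56 are pairwise coprime, so by the CRT there is a unique solution mod 23·56 = 1288.
Solve by successive substitution. Start with x ≡ 10 (mod 23).
  Combine with x ≡ 48 (mod 56): write x = 10 + 23·t and require 10 + 23·t ≡ 48 (mod 56), i.e. 23·t ≡ 48 − 10 ≡ 38 (mod 56). Since 23^(−1) ≡ 39 (mod 56), t ≡ 39·38 ≡ 26 (mod 56). So x ≡ 10 + 23·26 = 608 (mod 1288).
Unique solution in [0, 1288): x = 608.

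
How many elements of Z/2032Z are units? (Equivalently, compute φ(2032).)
Z/2032Z has φ(2032) = 1008 units

An element a ∈ Z/2032Z is a unit iff gcd(a, 2032) = 1, so the number of units is φ(2032). φ is multiplicative, with φ(p^e) = p^e − p^(e−1). Factorise 2032 = 2^4 · 127. Then
  φ(2032) = (2^4 − 2^3) · (127 − 1) = 8 · 126 = 1008.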